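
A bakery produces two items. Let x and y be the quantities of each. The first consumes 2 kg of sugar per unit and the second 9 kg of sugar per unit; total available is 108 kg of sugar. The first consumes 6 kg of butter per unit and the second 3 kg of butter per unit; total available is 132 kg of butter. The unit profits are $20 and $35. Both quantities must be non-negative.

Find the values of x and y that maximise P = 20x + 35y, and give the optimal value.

x = 18, y = 8, maximum P = 640

Vertices and P = 20x + 35y:
  (0, 0) → P = 0
  (0, 12) → P = 420
  (22, 0) → P = 440
  (18, 8) → P = 640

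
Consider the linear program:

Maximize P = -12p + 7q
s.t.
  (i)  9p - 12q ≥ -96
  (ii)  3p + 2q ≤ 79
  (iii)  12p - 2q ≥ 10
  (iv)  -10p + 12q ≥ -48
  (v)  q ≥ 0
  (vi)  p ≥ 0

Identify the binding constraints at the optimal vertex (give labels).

(i) and (iii)

Vertices and P = -12p + 7q:
  (14, 37/2) → P = -77/2
  (52/21, 69/7) → P = 275/7
  (261/14, 323/28) → P = -4003/28
  (5/6, 0) → P = -10
  (24/5, 0) → P = -288/5

The maximum is at (52/21, 69/7). Substituting into each constraint, equality holds for (i) and (iii); the remaining constraints have slack.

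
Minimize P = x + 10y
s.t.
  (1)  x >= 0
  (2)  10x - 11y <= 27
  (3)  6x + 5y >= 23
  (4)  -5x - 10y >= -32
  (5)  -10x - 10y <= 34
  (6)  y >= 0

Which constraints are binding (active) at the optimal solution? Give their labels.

(2) and (3)

Vertices and P = x + 10y:
  (97/29, 17/29) → P = 267/29
  (622/155, 37/31) → P = 2472/155
  (2, 11/5) → P = 24

The minimum is at (97/29, 17/29). Substituting into each constraint, equality holds for (2) and (3); the remaining constraints have slack.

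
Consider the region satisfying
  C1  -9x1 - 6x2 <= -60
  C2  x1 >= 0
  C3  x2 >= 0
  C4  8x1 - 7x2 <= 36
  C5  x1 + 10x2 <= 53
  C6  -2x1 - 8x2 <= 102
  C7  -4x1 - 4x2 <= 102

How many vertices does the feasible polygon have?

3

Intersecting each pair of boundary lines and keeping only the points that satisfy every inequality leaves:
  (212/37, 52/37)
  (47/14, 139/28)
  (731/87, 388/87)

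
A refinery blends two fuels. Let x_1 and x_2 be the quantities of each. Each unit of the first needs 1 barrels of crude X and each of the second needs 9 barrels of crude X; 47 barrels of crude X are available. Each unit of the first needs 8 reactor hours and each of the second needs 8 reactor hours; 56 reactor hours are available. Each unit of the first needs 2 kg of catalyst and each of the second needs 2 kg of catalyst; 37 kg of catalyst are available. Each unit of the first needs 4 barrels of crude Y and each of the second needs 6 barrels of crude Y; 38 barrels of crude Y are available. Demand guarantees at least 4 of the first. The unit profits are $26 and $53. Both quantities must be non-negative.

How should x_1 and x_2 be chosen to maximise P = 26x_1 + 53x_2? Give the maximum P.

Feasible corners and P = 26x_1 + 53x_2:
  (7, 0) → P = 182
  (4, 0) → P = 104
  (4, 3) → P = 263

At the optimal vertex, 8x_1 + 8x_2 = 56 and x_1 = 4.
Solving simultaneously gives x_1 = 4, x_2 = 3.

x_1 = 4, x_2 = 3, maximum P = 263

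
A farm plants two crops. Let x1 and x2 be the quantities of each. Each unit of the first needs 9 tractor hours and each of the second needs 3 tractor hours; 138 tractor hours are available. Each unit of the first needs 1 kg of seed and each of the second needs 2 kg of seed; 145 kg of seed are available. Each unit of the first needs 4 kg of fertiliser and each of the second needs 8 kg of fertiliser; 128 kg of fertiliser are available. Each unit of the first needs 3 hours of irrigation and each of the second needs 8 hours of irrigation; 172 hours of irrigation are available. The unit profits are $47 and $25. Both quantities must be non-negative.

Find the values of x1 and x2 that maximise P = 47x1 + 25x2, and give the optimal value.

x1 = 12, x2 = 10, maximum P = 814

Vertices and P = 47x1 + 25x2:
  (0, 0) → P = 0
  (0, 16) → P = 400
  (46/3, 0) → P = 2162/3
  (12, 10) → P = 814

At the optimal vertex, 9x1 + 3x2 = 138 and 4x1 + 8x2 = 128.
Solving simultaneously gives x1 = 12, x2 = 10.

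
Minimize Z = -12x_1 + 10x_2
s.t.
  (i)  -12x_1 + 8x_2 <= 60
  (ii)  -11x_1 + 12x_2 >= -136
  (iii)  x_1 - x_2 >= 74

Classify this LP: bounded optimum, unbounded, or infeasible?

unbounded

From the feasible point (752, 678), moving in the direction (1, 1) keeps every constraint satisfied while Z decreases without bound.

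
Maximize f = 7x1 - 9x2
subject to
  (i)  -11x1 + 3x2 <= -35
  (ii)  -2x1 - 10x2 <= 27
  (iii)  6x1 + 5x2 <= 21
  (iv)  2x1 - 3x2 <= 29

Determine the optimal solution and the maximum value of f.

At the optimal vertex, -2x1 - 10x2 = 27 and 6x1 + 5x2 = 21.
Solving simultaneously gives x1 = 69/10, x2 = -102/25.

x1 = 69/10, x2 = -102/25, maximum f = 4251/50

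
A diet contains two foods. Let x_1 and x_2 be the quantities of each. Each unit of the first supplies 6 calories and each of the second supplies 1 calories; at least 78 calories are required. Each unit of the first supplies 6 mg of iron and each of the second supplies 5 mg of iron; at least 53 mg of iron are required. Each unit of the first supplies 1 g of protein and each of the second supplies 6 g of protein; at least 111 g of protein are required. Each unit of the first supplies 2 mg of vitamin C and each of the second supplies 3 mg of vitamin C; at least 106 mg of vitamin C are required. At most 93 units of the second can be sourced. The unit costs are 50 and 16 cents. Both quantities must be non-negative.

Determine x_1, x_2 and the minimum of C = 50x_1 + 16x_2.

Vertices and C = 50x_1 + 16x_2:
  (0, 78) → C = 1248
  (0, 93) → C = 1488
  (111, 0) → C = 5550
  (8, 30) → C = 880
  (101/3, 116/9) → C = 17006/9
The feasible region is unbounded (it extends along (1, 0)), but C strictly increases along every unbounded feasible direction, so there is no improving ray and the minimum is attained at a vertex.

The binding constraints are 6x_1 + x_2 = 78 and 2x_1 + 3x_2 = 106.
Solving simultaneously gives x_1 = 8, x_2 = 30.

x_1 = 8, x_2 = 30, minimum C = 880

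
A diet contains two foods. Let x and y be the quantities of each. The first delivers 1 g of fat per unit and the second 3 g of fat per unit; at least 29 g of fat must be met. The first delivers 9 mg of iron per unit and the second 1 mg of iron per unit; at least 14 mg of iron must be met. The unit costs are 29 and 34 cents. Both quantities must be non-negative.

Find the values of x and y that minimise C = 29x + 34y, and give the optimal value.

x = 1/2, y = 19/2, minimum C = 675/2

Feasible corners and C = 29x + 34y:
  (0, 14) → C = 476
  (29, 0) → C = 841
  (1/2, 19/2) → C = 675/2
The feasible region is unbounded (it extends along (0, 1), (1, 0)), but C strictly increases along every unbounded feasible direction, so there is no improving ray and the minimum is attained at a vertex.

At the optimal vertex, x + 3y = 29 and 9x + y = 14.
Solving simultaneously gives x = 1/2, y = 19/2.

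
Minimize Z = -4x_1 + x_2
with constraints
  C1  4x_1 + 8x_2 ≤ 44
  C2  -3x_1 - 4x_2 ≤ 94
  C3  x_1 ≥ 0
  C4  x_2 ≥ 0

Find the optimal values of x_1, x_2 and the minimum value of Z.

x_1 = 11, x_2 = 0, minimum Z = -44

Extreme points and Z = -4x_1 + x_2:
  (0, 11/2) → Z = 11/2
  (11, 0) → Z = -44
  (0, 0) → Z = 0

At the optimal vertex, 4x_1 + 8x_2 = 44 and x_2 = 0.
Solving simultaneously gives x_1 = 11, x_2 = 0.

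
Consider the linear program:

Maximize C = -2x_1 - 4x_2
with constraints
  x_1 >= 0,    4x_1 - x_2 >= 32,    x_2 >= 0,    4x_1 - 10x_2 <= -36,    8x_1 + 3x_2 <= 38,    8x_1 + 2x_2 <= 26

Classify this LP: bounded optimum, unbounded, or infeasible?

infeasible

The boundaries x_1 = 0 and 4x_1 - 10x_2 = -36 meet at (0, 18/5), but that point violates 4x_1 - x_2 ≥ 32. Every candidate vertex is excluded by some other constraint, so the feasible region is empty.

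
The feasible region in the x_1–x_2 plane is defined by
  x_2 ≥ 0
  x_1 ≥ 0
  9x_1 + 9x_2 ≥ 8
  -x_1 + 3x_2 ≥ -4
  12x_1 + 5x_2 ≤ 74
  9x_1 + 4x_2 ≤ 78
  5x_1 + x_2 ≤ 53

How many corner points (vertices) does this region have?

Pairwise boundary intersections that survive every other constraint:
  (8/9, 0)
  (4, 0)
  (0, 8/9)
  (0, 74/5)
  (242/41, 26/41)

5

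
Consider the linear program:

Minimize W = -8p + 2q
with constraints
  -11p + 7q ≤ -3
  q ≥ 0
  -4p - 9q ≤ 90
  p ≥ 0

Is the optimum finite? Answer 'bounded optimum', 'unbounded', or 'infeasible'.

From the feasible point (3/11, 0), moving in the direction (1, 0) keeps every constraint satisfied while W decreases without bound.

unbounded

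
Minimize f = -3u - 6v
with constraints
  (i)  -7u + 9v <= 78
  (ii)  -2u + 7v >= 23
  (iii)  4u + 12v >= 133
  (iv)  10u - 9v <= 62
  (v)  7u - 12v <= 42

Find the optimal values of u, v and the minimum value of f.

Feasible corners and f = -3u - 6v:
  (87/40, 1243/120) → f = -2747/40
  (140/3, 1214/27) → f = -3688/9
  (647/52, 541/78) → f = -4105/52

u = 140/3, v = 1214/27, minimum f = -3688/9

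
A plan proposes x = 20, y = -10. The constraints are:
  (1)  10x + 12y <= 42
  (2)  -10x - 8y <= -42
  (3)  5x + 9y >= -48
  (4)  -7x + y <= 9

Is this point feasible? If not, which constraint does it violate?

Constraint (1): 10x + 12y = 80, which is not ≤ 42. All other constraints are satisfied.

not feasible — violates (1)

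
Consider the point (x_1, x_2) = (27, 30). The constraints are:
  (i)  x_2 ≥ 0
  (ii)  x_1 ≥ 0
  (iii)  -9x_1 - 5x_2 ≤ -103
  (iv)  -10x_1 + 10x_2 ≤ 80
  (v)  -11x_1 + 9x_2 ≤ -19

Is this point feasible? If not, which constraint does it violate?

feasible

(i): 30 ≥ 0 ✓
(ii): 27 ≥ 0 ✓
(iii): -393 ≤ -103 ✓
(iv): 30 ≤ 80 ✓
(v): -27 ≤ -19 ✓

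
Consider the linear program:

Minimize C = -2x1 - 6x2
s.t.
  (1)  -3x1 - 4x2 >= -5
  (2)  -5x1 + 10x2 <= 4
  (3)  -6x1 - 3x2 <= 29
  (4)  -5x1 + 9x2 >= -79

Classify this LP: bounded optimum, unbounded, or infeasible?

bounded optimum

Feasible corners and C = -2x1 - 6x2:
  (17/25, 37/50) → C = -29/5
  (361/47, -212/47) → C = 550/47
  (-302/75, -121/75) → C = 266/15
  (-8/23, -619/69) → C = 1254/23
The feasible region has finitely many vertices and no improving ray; the minimum is -29/5 at (17/25, 37/50).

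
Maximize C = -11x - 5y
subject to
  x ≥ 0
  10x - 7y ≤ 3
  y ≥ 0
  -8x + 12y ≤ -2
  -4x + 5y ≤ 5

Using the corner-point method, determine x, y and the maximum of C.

x = 1/4, y = 0, maximum C = -11/4

Corner points and C = -11x - 5y:
  (3/10, 0) → C = -33/10
  (11/32, 1/16) → C = -131/32
  (1/4, 0) → C = -11/4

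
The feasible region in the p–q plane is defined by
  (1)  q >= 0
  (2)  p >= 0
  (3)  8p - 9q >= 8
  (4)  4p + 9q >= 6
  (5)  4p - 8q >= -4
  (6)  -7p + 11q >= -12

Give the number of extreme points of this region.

Pairwise boundary intersections that survive every other constraint:
  (3/2, 0)
  (12/7, 0)
  (7/6, 4/27)
  (25/7, 16/7)
  (35/3, 19/3)

5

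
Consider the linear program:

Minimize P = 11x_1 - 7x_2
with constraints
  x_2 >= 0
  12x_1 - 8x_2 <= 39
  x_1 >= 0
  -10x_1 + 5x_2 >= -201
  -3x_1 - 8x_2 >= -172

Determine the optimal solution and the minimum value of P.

x_1 = 0, x_2 = 43/2, minimum P = -301/2

Vertices and P = 11x_1 - 7x_2:
  (13/4, 0) → P = 143/4
  (0, 0) → P = 0
  (211/15, 649/40) → P = 4939/120
  (0, 43/2) → P = -301/2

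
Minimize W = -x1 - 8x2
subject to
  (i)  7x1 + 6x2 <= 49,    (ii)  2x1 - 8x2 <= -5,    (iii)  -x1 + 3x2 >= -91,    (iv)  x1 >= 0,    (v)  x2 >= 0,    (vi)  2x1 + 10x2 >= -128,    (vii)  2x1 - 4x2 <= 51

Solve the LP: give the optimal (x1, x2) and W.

Extreme points and W = -x1 - 8x2:
  (181/34, 133/68) → W = -713/34
  (0, 49/6) → W = -196/3
  (0, 5/8) → W = -5

The binding constraints are 7x1 + 6x2 = 49 and x1 = 0.
Solving simultaneously gives x1 = 0, x2 = 49/6.

x1 = 0, x2 = 49/6, minimum W = -196/3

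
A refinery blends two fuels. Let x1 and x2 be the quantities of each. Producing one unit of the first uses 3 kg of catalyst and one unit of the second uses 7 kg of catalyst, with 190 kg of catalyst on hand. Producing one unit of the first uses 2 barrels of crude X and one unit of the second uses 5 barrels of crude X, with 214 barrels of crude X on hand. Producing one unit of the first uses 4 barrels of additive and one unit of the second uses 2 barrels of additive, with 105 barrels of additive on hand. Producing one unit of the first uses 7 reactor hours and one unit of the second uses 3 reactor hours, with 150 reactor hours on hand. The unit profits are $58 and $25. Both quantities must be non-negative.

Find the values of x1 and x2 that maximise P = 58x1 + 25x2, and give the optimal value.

Corner points and P = 58x1 + 25x2:
  (0, 0) → P = 0
  (0, 190/7) → P = 4750/7
  (150/7, 0) → P = 8700/7
  (12, 22) → P = 1246

The optimum lies where 3x1 + 7x2 = 190 and 7x1 + 3x2 = 150.
Solving simultaneously gives x1 = 12, x2 = 22.

x1 = 12, x2 = 22, maximum P = 1246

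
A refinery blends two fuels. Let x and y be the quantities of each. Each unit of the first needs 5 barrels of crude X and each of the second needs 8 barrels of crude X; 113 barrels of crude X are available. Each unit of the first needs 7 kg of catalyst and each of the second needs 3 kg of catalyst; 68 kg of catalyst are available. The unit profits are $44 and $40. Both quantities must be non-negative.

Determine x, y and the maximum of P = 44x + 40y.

x = 5, y = 11, maximum P = 660

Corner points and P = 44x + 40y:
  (0, 0) → P = 0
  (0, 113/8) → P = 565
  (68/7, 0) → P = 2992/7
  (5, 11) → P = 660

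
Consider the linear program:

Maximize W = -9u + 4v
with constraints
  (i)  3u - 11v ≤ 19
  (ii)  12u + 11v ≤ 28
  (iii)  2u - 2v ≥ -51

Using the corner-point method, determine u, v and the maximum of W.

Vertices and W = -9u + 4v:
  (47/15, -48/55) → W = -1743/55
  (-599/16, -191/16) → W = 4627/16
  (-505/46, 334/23) → W = 7217/46

The optimum lies where 3u - 11v = 19 and 2u - 2v = -51.
Solving simultaneously gives u = -599/16, v = -191/16.

u = -599/16, v = -191/16, maximum W = 4627/16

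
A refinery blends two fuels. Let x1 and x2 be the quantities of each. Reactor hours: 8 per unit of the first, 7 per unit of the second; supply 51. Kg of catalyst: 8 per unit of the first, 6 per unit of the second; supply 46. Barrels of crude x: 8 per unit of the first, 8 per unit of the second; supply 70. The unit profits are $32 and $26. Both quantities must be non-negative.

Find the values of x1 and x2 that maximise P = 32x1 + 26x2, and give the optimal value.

Extreme points and P = 32x1 + 26x2:
  (0, 0) → P = 0
  (0, 51/7) → P = 1326/7
  (23/4, 0) → P = 184
  (2, 5) → P = 194

At the optimal vertex, 8x1 + 7x2 = 51 and 8x1 + 6x2 = 46.
Solving simultaneously gives x1 = 2, x2 = 5.

x1 = 2, x2 = 5, maximum P = 194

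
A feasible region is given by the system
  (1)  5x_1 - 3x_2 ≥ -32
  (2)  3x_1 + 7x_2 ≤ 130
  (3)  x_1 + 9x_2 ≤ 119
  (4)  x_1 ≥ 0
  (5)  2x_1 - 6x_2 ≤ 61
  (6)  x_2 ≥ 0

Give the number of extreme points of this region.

The feasible vertices (each the meet of two boundaries and inside every other half-plane) are:
  (23/16, 209/16)
  (0, 32/3)
  (337/20, 227/20)
  (1207/32, 77/32)
  (0, 0)
  (61/2, 0)

6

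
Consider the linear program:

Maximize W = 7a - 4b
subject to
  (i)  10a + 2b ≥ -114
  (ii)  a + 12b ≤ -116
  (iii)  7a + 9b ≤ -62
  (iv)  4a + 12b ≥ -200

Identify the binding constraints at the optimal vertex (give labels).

(iii) and (iv)

Vertices and W = 7a - 4b:
  (-568/59, -523/59) → W = -1884/59
  (-121/14, -193/14) → W = -75/14
  (4, -10) → W = 68
  (22, -24) → W = 250

The maximum is at (22, -24). Substituting into each constraint, equality holds for (iii) and (iv); the remaining constraints have slack.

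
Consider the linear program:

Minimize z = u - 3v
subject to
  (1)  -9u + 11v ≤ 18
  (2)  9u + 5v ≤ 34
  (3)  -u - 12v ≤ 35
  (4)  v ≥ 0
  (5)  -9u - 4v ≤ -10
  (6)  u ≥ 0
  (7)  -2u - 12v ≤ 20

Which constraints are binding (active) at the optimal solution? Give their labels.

Feasible corners and z = u - 3v:
  (71/36, 13/4) → z = -70/9
  (38/135, 28/15) → z = -718/135
  (34/9, 0) → z = 34/9
  (10/9, 0) → z = 10/9

The minimum is at (71/36, 13/4). Substituting into each constraint, equality holds for (1) and (2); the remaining constraints have slack.

(1) and (2)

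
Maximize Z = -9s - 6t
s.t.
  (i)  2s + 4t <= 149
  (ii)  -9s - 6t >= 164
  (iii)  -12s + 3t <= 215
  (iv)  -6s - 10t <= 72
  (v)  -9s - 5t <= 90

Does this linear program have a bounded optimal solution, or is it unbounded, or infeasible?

infeasible

The boundaries 2s + 4t = 149 and -12s + 3t = 215 meet at (-413/54, 1109/27), but that point violates -9s - 6t ≥ 164. Every candidate vertex is excluded by some other constraint, so the feasible region is empty.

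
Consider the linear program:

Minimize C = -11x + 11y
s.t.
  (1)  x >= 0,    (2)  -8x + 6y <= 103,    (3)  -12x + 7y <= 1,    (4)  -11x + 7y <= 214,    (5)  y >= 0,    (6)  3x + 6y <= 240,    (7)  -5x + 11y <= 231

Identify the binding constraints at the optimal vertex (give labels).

Corner points and C = -11x + 11y:
  (0, 1/7) → C = 11/7
  (0, 0) → C = 0
  (1606/97, 2767/97) → C = 12771/97
  (80, 0) → C = -880
  (418/21, 631/21) → C = 781/7

The minimum is at (80, 0). Substituting into each constraint, equality holds for (5) and (6); the remaining constraints have slack.

(5) and (6)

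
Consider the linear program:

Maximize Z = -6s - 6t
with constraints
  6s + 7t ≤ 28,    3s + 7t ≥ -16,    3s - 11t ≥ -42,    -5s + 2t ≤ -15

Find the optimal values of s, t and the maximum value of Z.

s = 73/41, t = -125/41, maximum Z = 312/41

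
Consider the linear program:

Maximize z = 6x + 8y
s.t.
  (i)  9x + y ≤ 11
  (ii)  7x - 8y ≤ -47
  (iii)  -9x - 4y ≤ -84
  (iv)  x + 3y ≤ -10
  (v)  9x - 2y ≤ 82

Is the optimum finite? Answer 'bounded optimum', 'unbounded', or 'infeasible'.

The boundaries 9x + y = 11 and -9x - 4y = -84 meet at (-40/27, 73/3), but that point violates x + 3y ≤ -10. Every candidate vertex is excluded by some other constraint, so the feasible region is empty.

infeasible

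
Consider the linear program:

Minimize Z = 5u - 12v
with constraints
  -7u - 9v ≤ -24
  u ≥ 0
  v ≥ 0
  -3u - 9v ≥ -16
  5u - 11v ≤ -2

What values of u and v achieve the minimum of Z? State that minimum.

The optimum lies where -7u - 9v = -24 and -3u - 9v = -16.
Solving simultaneously gives u = 2, v = 10/9.

u = 2, v = 10/9, minimum Z = -10/3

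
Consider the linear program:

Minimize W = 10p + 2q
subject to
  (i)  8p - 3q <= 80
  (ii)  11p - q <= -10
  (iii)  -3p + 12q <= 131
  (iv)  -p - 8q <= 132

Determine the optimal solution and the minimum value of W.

Vertices and W = 10p + 2q:
  (11/129, 1411/129) → W = 2932/129
  (-212/89, -1442/89) → W = -5004/89
  (-658/9, -265/36) → W = -4475/6

p = -658/9, q = -265/36, minimum W = -4475/6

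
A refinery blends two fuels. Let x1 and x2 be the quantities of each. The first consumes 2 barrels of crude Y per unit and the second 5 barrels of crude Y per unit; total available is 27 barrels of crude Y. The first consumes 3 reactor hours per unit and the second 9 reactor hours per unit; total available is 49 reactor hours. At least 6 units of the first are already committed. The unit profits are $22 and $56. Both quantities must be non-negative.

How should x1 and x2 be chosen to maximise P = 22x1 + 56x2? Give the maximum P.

x1 = 6, x2 = 3, maximum P = 300

Feasible corners and P = 22x1 + 56x2:
  (27/2, 0) → P = 297
  (6, 0) → P = 132
  (6, 3) → P = 300

The binding constraints are 2x1 + 5x2 = 27 and x1 = 6.
Solving simultaneously gives x1 = 6, x2 = 3.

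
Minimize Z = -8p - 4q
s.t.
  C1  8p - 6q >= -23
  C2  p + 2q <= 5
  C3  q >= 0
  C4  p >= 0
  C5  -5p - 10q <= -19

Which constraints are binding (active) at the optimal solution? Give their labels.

C2 and C3

Vertices and Z = -8p - 4q:
  (5, 0) → Z = -40
  (0, 5/2) → Z = -10
  (19/5, 0) → Z = -152/5
  (0, 19/10) → Z = -38/5

The minimum is at (5, 0). Substituting into each constraint, equality holds for C2 and C3; the remaining constraints have slack.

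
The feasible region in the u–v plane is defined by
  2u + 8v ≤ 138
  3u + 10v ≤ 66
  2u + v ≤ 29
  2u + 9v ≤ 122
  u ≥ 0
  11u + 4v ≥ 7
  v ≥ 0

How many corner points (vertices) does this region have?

Intersecting each pair of boundary lines and keeping only the points that satisfy every inequality leaves:
  (224/17, 45/17)
  (0, 33/5)
  (29/2, 0)
  (0, 7/4)
  (7/11, 0)

5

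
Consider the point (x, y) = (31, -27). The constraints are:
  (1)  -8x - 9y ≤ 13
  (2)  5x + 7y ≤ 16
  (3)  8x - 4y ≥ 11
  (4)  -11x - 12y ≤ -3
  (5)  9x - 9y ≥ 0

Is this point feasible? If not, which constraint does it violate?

feasible

(1): -5 ≤ 13 ✓
(2): -34 ≤ 16 ✓
(3): 356 ≥ 11 ✓
(4): -17 ≤ -3 ✓
(5): 522 ≥ 0 ✓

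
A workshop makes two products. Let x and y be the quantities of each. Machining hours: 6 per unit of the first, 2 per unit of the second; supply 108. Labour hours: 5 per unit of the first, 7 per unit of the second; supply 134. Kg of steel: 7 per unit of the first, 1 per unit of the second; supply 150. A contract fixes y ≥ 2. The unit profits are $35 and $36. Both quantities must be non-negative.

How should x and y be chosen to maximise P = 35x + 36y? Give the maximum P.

Extreme points and P = 35x + 36y:
  (0, 134/7) → P = 4824/7
  (0, 2) → P = 72
  (61/4, 33/4) → P = 3323/4
  (52/3, 2) → P = 2036/3

The optimum lies where 6x + 2y = 108 and 5x + 7y = 134.
Solving simultaneously gives x = 61/4, y = 33/4.

x = 61/4, y = 33/4, maximum P = 3323/4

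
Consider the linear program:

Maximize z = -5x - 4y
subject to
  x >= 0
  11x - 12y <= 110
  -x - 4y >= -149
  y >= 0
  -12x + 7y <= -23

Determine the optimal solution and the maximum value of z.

x = 23/12, y = 0, maximum z = -115/12

Feasible corners and z = -5x - 4y:
  (557/14, 1529/56) → z = -2157/7
  (10, 0) → z = -50
  (227/11, 353/11) → z = -2547/11
  (23/12, 0) → z = -115/12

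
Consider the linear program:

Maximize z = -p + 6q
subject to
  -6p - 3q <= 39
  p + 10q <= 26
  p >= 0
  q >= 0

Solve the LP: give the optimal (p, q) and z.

p = 0, q = 13/5, maximum z = 78/5

Vertices and z = -p + 6q:
  (0, 13/5) → z = 78/5
  (26, 0) → z = -26
  (0, 0) → z = 0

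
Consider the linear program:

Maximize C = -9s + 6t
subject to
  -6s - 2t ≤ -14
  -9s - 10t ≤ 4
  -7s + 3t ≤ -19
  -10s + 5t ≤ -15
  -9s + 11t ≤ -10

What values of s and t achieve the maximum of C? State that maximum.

s = 179/50, t = 101/50, maximum C = -201/10

The feasible region is unbounded (it extends along (11, 9), (10, -9)), but C strictly decreases along every unbounded feasible direction, so there is no improving ray and the maximum is attained at a vertex.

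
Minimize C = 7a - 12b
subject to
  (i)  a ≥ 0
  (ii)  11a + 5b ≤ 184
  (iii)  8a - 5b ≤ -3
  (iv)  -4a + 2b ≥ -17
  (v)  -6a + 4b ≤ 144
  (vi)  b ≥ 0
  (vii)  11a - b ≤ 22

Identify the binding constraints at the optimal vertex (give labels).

Vertices and C = 7a - 12b:
  (0, 3/5) → C = -36/5
  (0, 36) → C = -432
  (8/37, 1344/37) → C = -16072/37
  (49/11, 27) → C = -3221/11
  (113/47, 209/47) → C = -1717/47

The minimum is at (8/37, 1344/37). Substituting into each constraint, equality holds for (ii) and (v); the remaining constraints have slack.

(ii) and (v)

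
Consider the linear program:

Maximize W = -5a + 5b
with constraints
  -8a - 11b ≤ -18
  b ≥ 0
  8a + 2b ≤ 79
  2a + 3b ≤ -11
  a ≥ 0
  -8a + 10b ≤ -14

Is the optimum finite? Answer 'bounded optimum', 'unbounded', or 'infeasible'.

The boundaries -8a - 11b = -18 and b = 0 meet at (9/4, 0), but that point violates 2a + 3b ≤ -11. Every candidate vertex is excluded by some other constraint, so the feasible region is empty.

infeasible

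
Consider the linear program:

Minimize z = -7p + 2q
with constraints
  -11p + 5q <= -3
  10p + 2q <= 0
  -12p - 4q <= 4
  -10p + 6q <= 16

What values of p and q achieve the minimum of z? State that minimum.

p = 1/2, q = -5/2, minimum z = -17/2

The binding constraints are 10p + 2q = 0 and -12p - 4q = 4.
Solving simultaneously gives p = 1/2, q = -5/2.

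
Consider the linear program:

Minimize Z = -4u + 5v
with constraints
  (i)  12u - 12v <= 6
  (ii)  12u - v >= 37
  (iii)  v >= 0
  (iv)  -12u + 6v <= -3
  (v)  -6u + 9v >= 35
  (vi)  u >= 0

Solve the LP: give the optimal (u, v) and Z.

u = 79/6, v = 38/3, minimum Z = 32/3

The feasible region is unbounded (it extends along (1, 2), (1, 1)), but Z strictly increases along every unbounded feasible direction, so there is no improving ray and the minimum is attained at a vertex.

At the optimal vertex, 12u - 12v = 6 and -6u + 9v = 35.
Solving simultaneously gives u = 79/6, v = 38/3.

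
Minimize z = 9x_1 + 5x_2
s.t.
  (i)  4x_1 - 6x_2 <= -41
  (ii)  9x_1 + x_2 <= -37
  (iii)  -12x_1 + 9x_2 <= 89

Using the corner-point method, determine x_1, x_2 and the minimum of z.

x_1 = -55/12, x_2 = 34/9, minimum z = -805/36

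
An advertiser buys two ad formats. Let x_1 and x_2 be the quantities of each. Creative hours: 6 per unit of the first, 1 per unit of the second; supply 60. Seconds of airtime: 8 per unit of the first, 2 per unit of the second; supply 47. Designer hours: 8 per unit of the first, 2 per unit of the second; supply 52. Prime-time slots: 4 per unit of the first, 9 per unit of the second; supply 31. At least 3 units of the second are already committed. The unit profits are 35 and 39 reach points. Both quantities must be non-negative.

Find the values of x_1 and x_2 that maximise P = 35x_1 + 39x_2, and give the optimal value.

Extreme points and P = 35x_1 + 39x_2:
  (0, 31/9) → P = 403/3
  (0, 3) → P = 117
  (1, 3) → P = 152

x_1 = 1, x_2 = 3, maximum P = 152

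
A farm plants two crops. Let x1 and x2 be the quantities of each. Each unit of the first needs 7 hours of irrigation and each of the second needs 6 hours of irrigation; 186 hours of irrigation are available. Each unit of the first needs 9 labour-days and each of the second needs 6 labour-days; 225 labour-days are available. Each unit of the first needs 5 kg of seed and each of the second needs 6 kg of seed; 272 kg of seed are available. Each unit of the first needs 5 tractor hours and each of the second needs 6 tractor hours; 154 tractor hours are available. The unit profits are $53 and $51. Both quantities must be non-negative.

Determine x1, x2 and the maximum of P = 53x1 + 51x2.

x1 = 16, x2 = 37/3, maximum P = 1477

Corner points and P = 53x1 + 51x2:
  (0, 0) → P = 0
  (0, 77/3) → P = 1309
  (25, 0) → P = 1325
  (39/2, 33/4) → P = 5817/4
  (16, 37/3) → P = 1477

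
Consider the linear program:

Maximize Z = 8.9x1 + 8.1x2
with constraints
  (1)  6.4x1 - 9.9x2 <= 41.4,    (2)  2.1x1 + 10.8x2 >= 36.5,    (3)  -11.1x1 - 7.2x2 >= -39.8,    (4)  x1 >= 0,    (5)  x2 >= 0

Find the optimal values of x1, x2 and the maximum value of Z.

x1 = 0, x2 = 199/36, maximum Z = 1791/40

Feasible corners and Z = 8.9x1 + 8.1x2:
  (464/291, 1191/388) → Z = 454597/11640
  (0, 365/108) → Z = 219/8
  (0, 199/36) → Z = 1791/40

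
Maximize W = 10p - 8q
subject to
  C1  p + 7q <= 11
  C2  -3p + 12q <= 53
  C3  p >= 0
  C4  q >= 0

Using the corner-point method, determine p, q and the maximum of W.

Feasible corners and W = 10p - 8q:
  (0, 11/7) → W = -88/7
  (11, 0) → W = 110
  (0, 0) → W = 0

p = 11, q = 0, maximum W = 110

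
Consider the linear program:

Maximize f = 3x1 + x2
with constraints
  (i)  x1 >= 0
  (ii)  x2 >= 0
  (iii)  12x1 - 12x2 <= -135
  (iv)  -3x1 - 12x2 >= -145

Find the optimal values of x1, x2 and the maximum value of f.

The optimum lies where 12x1 - 12x2 = -135 and -3x1 - 12x2 = -145.
Solving simultaneously gives x1 = 2/3, x2 = 143/12.

x1 = 2/3, x2 = 143/12, maximum f = 167/12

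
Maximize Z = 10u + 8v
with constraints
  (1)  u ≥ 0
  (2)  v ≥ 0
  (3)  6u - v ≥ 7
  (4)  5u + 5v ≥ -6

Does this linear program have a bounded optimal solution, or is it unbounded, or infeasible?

unbounded

From the feasible point (7/6, 0), moving in the direction (1, 0) keeps every constraint satisfied while Z increases without bound.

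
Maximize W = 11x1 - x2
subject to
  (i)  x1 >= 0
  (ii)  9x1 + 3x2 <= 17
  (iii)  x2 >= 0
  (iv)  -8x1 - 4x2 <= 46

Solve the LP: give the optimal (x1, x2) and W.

The optimum lies where 9x1 + 3x2 = 17 and x2 = 0.
Solving simultaneously gives x1 = 17/9, x2 = 0.

x1 = 17/9, x2 = 0, maximum W = 187/9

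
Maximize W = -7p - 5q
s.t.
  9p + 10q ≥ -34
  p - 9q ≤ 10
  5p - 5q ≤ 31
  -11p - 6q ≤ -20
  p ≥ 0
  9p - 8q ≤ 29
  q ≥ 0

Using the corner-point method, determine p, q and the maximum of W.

The feasible region is unbounded (it extends along (0, 1), (8, 9)), but W strictly decreases along every unbounded feasible direction, so there is no improving ray and the maximum is attained at a vertex.

p = 20/11, q = 0, maximum W = -140/11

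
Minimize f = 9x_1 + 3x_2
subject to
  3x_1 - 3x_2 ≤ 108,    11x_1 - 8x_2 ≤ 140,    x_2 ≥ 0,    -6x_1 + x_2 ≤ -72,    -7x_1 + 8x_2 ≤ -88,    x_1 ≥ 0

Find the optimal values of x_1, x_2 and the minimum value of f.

x_1 = 88/7, x_2 = 0, minimum f = 792/7

Extreme points and f = 9x_1 + 3x_2:
  (140/11, 0) → f = 1260/11
  (13, 3/8) → f = 945/8
  (88/7, 0) → f = 792/7

The optimum lies where x_2 = 0 and -7x_1 + 8x_2 = -88.
Solving simultaneously gives x_1 = 88/7, x_2 = 0.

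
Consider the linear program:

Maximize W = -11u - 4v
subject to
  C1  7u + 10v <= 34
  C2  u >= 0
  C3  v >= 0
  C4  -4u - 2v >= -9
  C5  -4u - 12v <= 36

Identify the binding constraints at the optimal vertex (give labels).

Extreme points and W = -11u - 4v:
  (0, 17/5) → W = -68/5
  (11/13, 73/26) → W = -267/13
  (0, 0) → W = 0
  (9/4, 0) → W = -99/4

The maximum is at (0, 0). Substituting into each constraint, equality holds for C2 and C3; the remaining constraints have slack.

C2 and C3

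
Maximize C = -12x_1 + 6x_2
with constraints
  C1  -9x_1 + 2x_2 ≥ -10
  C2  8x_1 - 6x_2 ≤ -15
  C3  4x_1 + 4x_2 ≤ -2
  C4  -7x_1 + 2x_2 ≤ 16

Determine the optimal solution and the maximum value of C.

Corner points and C = -12x_1 + 6x_2:
  (-9/7, 11/14) → C = 141/7
  (-33/13, -23/26) → C = 327/13
  (-17/9, 25/18) → C = 31

The binding constraints are 4x_1 + 4x_2 = -2 and -7x_1 + 2x_2 = 16.
Solving simultaneously gives x_1 = -17/9, x_2 = 25/18.

x_1 = -17/9, x_2 = 25/18, maximum C = 31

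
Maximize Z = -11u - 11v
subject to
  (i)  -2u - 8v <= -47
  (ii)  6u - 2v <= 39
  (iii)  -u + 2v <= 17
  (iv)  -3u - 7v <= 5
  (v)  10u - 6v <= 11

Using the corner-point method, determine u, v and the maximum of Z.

u = -7/2, v = 27/4, maximum Z = -143/4

At the optimal vertex, -2u - 8v = -47 and -u + 2v = 17.
Solving simultaneously gives u = -7/2, v = 27/4.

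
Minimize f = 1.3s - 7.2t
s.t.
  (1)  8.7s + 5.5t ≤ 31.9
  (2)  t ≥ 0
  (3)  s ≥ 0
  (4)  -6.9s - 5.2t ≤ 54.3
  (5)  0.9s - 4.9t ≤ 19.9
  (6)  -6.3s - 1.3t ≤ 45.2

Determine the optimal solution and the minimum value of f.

s = 0, t = 5.8, minimum f = -41.76

Corner points and f = 1.3s - 7.2t:
  (11/3, 0) → f = 143/30
  (0, 29/5) → f = -1044/25
  (0, 0) → f = 0

At the optimal vertex, 8.7s + 5.5t = 31.9 and s = 0.
Solving simultaneously gives s = 0, t = 29/5.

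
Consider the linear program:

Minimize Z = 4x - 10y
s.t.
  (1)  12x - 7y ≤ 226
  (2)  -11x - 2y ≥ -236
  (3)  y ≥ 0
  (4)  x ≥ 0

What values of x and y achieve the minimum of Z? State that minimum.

Feasible corners and Z = 4x - 10y:
  (2104/101, 346/101) → Z = 4956/101
  (113/6, 0) → Z = 226/3
  (0, 118) → Z = -1180
  (0, 0) → Z = 0

x = 0, y = 118, minimum Z = -1180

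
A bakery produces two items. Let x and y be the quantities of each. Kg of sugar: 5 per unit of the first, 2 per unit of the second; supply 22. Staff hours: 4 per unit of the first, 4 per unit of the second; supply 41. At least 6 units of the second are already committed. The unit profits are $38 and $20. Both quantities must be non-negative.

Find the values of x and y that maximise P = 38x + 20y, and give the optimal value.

x = 1/2, y = 39/4, maximum P = 214

Vertices and P = 38x + 20y:
  (0, 41/4) → P = 205
  (0, 6) → P = 120
  (1/2, 39/4) → P = 214
  (2, 6) → P = 196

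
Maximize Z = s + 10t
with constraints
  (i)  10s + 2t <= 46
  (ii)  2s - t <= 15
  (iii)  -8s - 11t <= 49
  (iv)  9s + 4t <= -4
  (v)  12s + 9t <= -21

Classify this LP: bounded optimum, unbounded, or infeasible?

From the feasible point (152/67, -409/67), moving in the direction (-11, 8) keeps every constraint satisfied while Z increases without bound.

unbounded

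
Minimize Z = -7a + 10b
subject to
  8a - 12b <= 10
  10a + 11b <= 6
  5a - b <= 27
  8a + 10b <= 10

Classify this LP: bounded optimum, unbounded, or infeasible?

bounded optimum

Extreme points and Z = -7a + 10b:
  (7/8, -1/4) → Z = -69/8
  (-25/6, 13/3) → Z = 145/2
The feasible region has finitely many vertices and no improving ray; the minimum is -69/8 at (7/8, -1/4).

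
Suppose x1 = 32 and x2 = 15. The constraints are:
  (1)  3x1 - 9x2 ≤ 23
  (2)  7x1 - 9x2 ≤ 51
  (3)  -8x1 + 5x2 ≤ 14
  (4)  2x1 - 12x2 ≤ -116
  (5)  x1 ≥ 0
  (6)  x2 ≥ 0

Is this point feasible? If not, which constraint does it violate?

Constraint (2): 7x1 - 9x2 = 89, which is not ≤ 51. All other constraints are satisfied.

not feasible — violates (2)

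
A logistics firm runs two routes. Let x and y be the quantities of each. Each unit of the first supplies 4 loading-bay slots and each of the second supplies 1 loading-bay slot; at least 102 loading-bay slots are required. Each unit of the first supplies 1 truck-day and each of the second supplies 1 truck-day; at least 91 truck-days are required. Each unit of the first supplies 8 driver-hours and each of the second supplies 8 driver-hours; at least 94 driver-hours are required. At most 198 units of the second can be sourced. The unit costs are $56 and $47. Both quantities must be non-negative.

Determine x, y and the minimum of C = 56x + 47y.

x = 11/3, y = 262/3, minimum C = 4310

Corner points and C = 56x + 47y:
  (0, 102) → C = 4794
  (0, 198) → C = 9306
  (91, 0) → C = 5096
  (11/3, 262/3) → C = 4310
The feasible region is unbounded (it extends along (1, 0)), but C strictly increases along every unbounded feasible direction, so there is no improving ray and the minimum is attained at a vertex.

At the optimal vertex, 4x + y = 102 and x + y = 91.
Solving simultaneously gives x = 11/3, y = 262/3.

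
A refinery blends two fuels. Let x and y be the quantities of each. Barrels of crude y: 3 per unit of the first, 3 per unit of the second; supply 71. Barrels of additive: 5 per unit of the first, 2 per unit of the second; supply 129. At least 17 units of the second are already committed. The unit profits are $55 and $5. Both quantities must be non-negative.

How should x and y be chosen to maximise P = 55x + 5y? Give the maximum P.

Corner points and P = 55x + 5y:
  (0, 71/3) → P = 355/3
  (0, 17) → P = 85
  (20/3, 17) → P = 1355/3

x = 20/3, y = 17, maximum P = 1355/3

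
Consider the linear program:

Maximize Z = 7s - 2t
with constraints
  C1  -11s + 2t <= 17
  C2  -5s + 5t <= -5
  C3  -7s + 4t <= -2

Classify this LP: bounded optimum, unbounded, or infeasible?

From the feasible point (-12/5, -47/10), moving in the direction (-2, -11) keeps every constraint satisfied while Z increases without bound.

unbounded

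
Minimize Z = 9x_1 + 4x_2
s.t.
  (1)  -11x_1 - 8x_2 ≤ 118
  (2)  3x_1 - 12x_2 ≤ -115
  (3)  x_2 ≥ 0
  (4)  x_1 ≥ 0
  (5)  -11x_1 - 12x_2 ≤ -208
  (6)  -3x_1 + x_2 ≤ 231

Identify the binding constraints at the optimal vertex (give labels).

Extreme points and Z = 9x_1 + 4x_2:
  (93/14, 1889/168) → Z = 2200/21
  (0, 52/3) → Z = 208/3
  (0, 231) → Z = 924
The feasible region is unbounded (it extends along (1, 3), (4, 1)), but Z strictly increases along every unbounded feasible direction, so there is no improving ray and the minimum is attained at a vertex.

The minimum is at (0, 52/3). Substituting into each constraint, equality holds for (4) and (5); the remaining constraints have slack.

(4) and (5)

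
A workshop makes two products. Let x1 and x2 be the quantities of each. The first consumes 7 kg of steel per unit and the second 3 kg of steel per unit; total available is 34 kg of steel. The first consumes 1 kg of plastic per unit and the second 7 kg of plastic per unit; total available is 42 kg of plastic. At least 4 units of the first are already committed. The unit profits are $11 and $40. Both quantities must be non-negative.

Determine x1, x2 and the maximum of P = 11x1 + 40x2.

x1 = 4, x2 = 2, maximum P = 124

Extreme points and P = 11x1 + 40x2:
  (34/7, 0) → P = 374/7
  (4, 0) → P = 44
  (4, 2) → P = 124

At the optimal vertex, 7x1 + 3x2 = 34 and x1 = 4.
Solving simultaneously gives x1 = 4, x2 = 2.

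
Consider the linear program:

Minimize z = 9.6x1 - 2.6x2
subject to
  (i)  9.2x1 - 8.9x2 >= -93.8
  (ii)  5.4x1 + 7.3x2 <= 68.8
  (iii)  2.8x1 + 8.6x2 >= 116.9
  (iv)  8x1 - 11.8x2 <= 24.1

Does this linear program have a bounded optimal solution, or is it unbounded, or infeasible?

The boundaries 9.2x1 - 8.9x2 = -93.8 and 5.4x1 + 7.3x2 = 68.8 meet at (-3621/5761, 56974/5761), but that point violates 2.8x1 + 8.6x2 ≥ 116.9. Every candidate vertex is excluded by some other constraint, so the feasible region is empty.

infeasible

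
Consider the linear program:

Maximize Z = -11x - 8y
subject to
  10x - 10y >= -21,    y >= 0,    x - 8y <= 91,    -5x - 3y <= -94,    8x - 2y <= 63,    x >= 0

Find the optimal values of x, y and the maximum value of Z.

Corner points and Z = -11x - 8y:
  (877/80, 209/16) → Z = -18007/80
  (56/5, 133/10) → Z = -1148/5
  (377/34, 437/34) → Z = -7643/34

The binding constraints are -5x - 3y = -94 and 8x - 2y = 63.
Solving simultaneously gives x = 377/34, y = 437/34.

x = 377/34, y = 437/34, maximum Z = -7643/34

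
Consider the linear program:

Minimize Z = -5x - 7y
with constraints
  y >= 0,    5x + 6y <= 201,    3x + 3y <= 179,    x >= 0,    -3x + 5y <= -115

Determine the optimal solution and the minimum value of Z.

x = 1695/43, y = 28/43, minimum Z = -8671/43

At the optimal vertex, 5x + 6y = 201 and -3x + 5y = -115.
Solving simultaneously gives x = 1695/43, y = 28/43.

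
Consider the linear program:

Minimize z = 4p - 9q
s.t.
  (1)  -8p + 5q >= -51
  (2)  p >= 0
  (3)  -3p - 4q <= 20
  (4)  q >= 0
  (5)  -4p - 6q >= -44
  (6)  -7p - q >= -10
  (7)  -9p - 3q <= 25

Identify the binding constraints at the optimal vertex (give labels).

Vertices and z = 4p - 9q:
  (0, 0) → z = 0
  (0, 22/3) → z = -66
  (10/7, 0) → z = 40/7
  (8/19, 134/19) → z = -1174/19

The minimum is at (0, 22/3). Substituting into each constraint, equality holds for (2) and (5); the remaining constraints have slack.

(2) and (5)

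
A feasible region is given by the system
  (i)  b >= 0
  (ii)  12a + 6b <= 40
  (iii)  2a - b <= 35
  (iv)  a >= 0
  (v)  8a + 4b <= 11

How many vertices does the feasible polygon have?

3

Intersecting each pair of boundary lines and keeping only the points that satisfy every inequality leaves:
  (0, 0)
  (11/8, 0)
  (0, 11/4)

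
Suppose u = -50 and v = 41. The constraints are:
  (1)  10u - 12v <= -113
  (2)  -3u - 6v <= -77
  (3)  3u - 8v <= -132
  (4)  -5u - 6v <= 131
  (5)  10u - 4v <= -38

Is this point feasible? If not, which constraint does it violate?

(1): -992 ≤ -113 ✓
(2): -96 ≤ -77 ✓
(3): -478 ≤ -132 ✓
(4): 4 ≤ 131 ✓
(5): -664 ≤ -38 ✓

feasible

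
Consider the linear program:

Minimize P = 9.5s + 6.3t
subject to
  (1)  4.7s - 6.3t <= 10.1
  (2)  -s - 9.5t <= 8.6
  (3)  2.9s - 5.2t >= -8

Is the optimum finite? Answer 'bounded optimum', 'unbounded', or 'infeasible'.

Feasible corners and P = 9.5s + 6.3t:
  (4177/5095, -5052/5095) → P = 78539/50950
  (10292/617, 6689/617) → P = 1399147/6170
  (-12072/3275, -1694/3275) → P = -626781/16375
The feasible region has finitely many vertices and no improving ray; the minimum is -626781/16375 at (-12072/3275, -1694/3275).

bounded optimum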